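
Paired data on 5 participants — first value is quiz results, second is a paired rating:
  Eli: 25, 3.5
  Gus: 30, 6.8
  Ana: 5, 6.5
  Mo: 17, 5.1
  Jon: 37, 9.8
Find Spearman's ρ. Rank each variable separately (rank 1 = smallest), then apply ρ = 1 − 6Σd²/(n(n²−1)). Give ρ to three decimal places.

0.600

Ranks of variable 1: 3, 4, 1, 2, 5
Ranks of variable 2: 1, 4, 3, 2, 5
d = r₁ − r₂: 2, 0, -2, 0, 0
d²: 4, 0, 4, 0, 0; Σd² = 8
ρ = 1 − 6·8/(5·24) = 1 − 48/120 = 0.600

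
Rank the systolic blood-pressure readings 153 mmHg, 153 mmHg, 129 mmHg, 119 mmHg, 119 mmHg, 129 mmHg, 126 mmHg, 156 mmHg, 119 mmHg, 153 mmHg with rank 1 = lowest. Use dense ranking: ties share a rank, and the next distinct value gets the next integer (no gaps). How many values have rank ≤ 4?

Sorted (ascending): 119, 119, 119, 126, 129, 129, 153, 153, 153, 156
The 3 values of 119 share dense rank 1.
The 2 values of 129 share dense rank 3.
The 3 values of 153 share dense rank 4.
Remaining distinct values take the next consecutive integers.
Ranks ≤ 4: {1, 1, 1, 2, 3, 3, 4, 4, 4} → 9 values.

9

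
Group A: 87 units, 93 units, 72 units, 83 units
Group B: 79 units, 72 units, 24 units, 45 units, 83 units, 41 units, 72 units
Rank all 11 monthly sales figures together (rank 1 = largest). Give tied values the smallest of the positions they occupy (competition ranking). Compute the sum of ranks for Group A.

Sorted (descending): 93, 87, 83, 83, 79, 72, 72, 72, 45, 41, 24
The 2 values of 83 occupy positions 3–4 → each gets rank 3.
The 3 values of 72 occupy positions 6–8 → each gets rank 6.
Group A values → pooled ranks: 87→2, 93→1, 72→6, 83→3
Rank sum = 2 + 1 + 6 + 3 = 12

12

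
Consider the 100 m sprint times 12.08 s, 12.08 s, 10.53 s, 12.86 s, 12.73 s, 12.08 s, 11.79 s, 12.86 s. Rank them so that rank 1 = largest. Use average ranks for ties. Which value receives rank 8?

10.53

Sorted (descending): 12.86, 12.86, 12.73, 12.08, 12.08, 12.08, 11.79, 10.53
The 2 values of 12.86 occupy positions 1–2 → average rank (1+2)/2 = 1.5.
The 3 values of 12.08 occupy positions 4–6 → average rank 5.
Rank 8 → value 10.53.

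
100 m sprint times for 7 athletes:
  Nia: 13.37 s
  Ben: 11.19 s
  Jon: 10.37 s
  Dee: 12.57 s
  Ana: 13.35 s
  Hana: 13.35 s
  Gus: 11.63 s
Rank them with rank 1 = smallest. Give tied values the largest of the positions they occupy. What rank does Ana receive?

Sorted (ascending): 10.37, 11.19, 11.63, 12.57, 13.35, 13.35, 13.37
The 2 values of 13.35 occupy positions 5–6 → each gets rank 6.
Ana has value 13.35 s → rank 6.

6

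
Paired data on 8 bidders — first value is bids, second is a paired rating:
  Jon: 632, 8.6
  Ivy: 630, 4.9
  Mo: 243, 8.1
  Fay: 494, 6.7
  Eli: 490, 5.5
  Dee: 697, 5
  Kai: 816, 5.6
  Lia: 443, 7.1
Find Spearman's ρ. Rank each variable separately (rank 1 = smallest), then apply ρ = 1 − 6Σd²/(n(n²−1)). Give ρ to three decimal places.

-0.357

Ranks of variable 1: 6, 5, 1, 4, 3, 7, 8, 2
Ranks of variable 2: 8, 1, 7, 5, 3, 2, 4, 6
d = r₁ − r₂: -2, 4, -6, -1, 0, 5, 4, -4
d²: 4, 16, 36, 1, 0, 25, 16, 16; Σd² = 114
ρ = 1 − 6·114/(8·63) = 1 − 684/504 = -0.357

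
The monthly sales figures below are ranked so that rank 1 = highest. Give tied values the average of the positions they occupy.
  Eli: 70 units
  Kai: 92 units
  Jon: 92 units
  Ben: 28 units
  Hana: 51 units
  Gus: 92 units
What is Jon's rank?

Sorted (descending): 92, 92, 92, 70, 51, 28
The 3 values of 92 occupy positions 1–3 → average rank 2.
Jon has value 92 units → rank 2.

2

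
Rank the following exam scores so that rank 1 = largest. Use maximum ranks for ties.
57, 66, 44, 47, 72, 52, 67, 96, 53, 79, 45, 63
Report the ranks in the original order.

Sorted (descending): 96, 79, 72, 67, 66, 63, 57, 53, 52, 47, 45, 44
No ties — each value takes its position as its rank.

7, 5, 12, 10, 3, 9, 4, 1, 8, 2, 11, 6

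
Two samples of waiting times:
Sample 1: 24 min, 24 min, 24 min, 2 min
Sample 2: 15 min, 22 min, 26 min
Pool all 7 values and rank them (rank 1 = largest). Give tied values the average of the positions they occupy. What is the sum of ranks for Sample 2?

12

Sorted (descending): 26, 24, 24, 24, 22, 15, 2
The 3 values of 24 occupy positions 2–4 → average rank 3.
Sample 2 values → pooled ranks: 15→6, 22→5, 26→1
Rank sum = 6 + 5 + 1 = 12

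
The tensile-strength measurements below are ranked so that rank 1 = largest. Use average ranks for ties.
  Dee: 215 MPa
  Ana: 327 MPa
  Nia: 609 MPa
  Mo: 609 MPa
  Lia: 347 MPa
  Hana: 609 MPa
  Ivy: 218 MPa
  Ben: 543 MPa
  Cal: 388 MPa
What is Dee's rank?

9

Sorted (descending): 609, 609, 609, 543, 388, 347, 327, 218, 215
The 3 values of 609 occupy positions 1–3 → average rank 2.
Dee has value 215 MPa → rank 9.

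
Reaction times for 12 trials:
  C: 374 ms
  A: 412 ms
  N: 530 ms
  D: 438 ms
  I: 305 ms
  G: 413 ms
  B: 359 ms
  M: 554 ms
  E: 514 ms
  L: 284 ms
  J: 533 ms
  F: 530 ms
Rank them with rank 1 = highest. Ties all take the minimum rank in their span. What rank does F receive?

Sorted (descending): 554, 533, 530, 530, 514, 438, 413, 412, 374, 359, 305, 284
The 2 values of 530 occupy positions 3–4 → each gets rank 3.
F has value 530 ms → rank 3.

3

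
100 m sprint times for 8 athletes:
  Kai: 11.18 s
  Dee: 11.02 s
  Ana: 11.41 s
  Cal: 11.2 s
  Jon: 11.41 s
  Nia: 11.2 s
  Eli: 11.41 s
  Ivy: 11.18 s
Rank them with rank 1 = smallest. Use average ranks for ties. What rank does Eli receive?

Sorted (ascending): 11.02, 11.18, 11.18, 11.2, 11.2, 11.41, 11.41, 11.41
The 2 values of 11.18 occupy positions 2–3 → average rank (2+3)/2 = 2.5.
The 2 values of 11.2 occupy positions 4–5 → average rank (4+5)/2 = 4.5.
The 3 values of 11.41 occupy positions 6–8 → average rank 7.
Eli has value 11.41 s → rank 7.

7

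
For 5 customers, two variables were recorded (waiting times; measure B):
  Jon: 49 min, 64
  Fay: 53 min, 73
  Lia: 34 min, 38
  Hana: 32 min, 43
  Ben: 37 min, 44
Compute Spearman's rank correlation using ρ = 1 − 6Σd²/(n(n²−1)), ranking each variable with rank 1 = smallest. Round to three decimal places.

0.900

Ranks of variable 1: 4, 5, 2, 1, 3
Ranks of variable 2: 4, 5, 1, 2, 3
d = r₁ − r₂: 0, 0, 1, -1, 0
d²: 0, 0, 1, 1, 0; Σd² = 2
ρ = 1 − 6·2/(5·24) = 1 − 12/120 = 0.900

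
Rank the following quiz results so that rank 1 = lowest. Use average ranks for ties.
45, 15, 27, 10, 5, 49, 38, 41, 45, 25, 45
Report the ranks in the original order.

Sorted (ascending): 5, 10, 15, 25, 27, 38, 41, 45, 45, 45, 49
The 3 values of 45 occupy positions 8–10 → average rank 9.

9, 3, 5, 2, 1, 11, 6, 7, 9, 4, 9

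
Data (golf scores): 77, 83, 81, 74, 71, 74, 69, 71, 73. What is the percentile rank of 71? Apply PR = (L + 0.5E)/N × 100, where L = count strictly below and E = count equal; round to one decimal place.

N = 9.
Strictly below 71: 1. Equal to 71: 2.
PR = (1 + 0.5·2)/9 × 100 = 22.2

22.2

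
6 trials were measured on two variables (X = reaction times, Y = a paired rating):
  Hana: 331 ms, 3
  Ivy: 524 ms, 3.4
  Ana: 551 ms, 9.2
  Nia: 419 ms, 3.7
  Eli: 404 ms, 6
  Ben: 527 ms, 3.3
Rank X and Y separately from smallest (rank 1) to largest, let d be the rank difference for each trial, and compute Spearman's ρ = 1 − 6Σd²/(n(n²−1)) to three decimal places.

Ranks of variable 1: 1, 4, 6, 3, 2, 5
Ranks of variable 2: 1, 3, 6, 4, 5, 2
d = r₁ − r₂: 0, 1, 0, -1, -3, 3
d²: 0, 1, 0, 1, 9, 9; Σd² = 20
ρ = 1 − 6·20/(6·35) = 1 − 120/210 = 0.429

0.429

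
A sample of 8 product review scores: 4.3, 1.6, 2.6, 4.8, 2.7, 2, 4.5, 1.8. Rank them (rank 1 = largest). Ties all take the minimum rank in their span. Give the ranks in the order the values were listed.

Sorted (descending): 4.8, 4.5, 4.3, 2.7, 2.6, 2, 1.8, 1.6
No ties — each value takes its position as its rank.

3, 8, 5, 1, 4, 6, 2, 7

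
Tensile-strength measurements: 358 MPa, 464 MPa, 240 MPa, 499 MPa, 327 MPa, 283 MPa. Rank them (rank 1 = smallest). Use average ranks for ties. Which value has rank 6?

499

Sorted (ascending): 240, 283, 327, 358, 464, 499
No ties — each value takes its position as its rank.
Rank 6 → value 499.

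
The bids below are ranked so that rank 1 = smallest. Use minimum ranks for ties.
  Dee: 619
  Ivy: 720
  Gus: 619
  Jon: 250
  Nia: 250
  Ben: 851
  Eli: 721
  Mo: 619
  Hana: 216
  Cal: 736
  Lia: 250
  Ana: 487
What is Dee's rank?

6

Sorted (ascending): 216, 250, 250, 250, 487, 619, 619, 619, 720, 721, 736, 851
The 3 values of 250 occupy positions 2–4 → each gets rank 2.
The 3 values of 619 occupy positions 6–8 → each gets rank 6.
Dee has value 619 → rank 6.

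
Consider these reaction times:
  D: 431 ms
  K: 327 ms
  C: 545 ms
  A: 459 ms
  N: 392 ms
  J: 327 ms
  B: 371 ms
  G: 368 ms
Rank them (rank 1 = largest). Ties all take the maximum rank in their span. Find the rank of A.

Sorted (descending): 545, 459, 431, 392, 371, 368, 327, 327
The 2 values of 327 occupy positions 7–8 → each gets rank 8.
A has value 459 ms → rank 2.

2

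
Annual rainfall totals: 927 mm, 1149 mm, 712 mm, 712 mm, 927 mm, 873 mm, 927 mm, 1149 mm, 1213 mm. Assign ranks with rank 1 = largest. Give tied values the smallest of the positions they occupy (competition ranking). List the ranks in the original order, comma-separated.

Sorted (descending): 1213, 1149, 1149, 927, 927, 927, 873, 712, 712
The 2 values of 1149 occupy positions 2–3 → each gets rank 2.
The 3 values of 927 occupy positions 4–6 → each gets rank 4.
The 2 values of 712 occupy positions 8–9 → each gets rank 8.

4, 2, 8, 8, 4, 7, 4, 2, 1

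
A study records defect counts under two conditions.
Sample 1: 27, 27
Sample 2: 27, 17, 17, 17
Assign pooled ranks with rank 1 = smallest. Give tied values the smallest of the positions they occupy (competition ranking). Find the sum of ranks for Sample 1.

Sorted (ascending): 17, 17, 17, 27, 27, 27
The 3 values of 17 occupy positions 1–3 → each gets rank 1.
The 3 values of 27 occupy positions 4–6 → each gets rank 4.
Sample 1 values → pooled ranks: 27→4, 27→4
Rank sum = 4 + 4 = 8

8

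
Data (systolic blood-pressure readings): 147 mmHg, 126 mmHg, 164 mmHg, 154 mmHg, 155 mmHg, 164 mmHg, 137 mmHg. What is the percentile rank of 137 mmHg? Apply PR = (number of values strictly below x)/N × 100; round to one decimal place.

N = 7.
Strictly below 137: 1. Equal to 137: 1.
PR = 1/7 × 100 = 14.3

14.3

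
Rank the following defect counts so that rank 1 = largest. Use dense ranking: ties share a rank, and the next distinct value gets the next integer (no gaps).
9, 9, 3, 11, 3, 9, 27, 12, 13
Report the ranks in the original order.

5, 5, 6, 4, 6, 5, 1, 3, 2

Sorted (descending): 27, 13, 12, 11, 9, 9, 9, 3, 3
The 3 values of 9 share dense rank 5.
The 2 values of 3 share dense rank 6.
Remaining distinct values take the next consecutive integers.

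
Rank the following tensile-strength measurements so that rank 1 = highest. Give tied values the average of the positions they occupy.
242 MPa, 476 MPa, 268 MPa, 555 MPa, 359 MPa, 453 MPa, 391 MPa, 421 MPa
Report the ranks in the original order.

Sorted (descending): 555, 476, 453, 421, 391, 359, 268, 242
No ties — each value takes its position as its rank.

8, 2, 7, 1, 6, 3, 5, 4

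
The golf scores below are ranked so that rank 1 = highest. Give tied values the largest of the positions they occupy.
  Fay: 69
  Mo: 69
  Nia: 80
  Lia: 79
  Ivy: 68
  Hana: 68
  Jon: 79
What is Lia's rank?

3

Sorted (descending): 80, 79, 79, 69, 69, 68, 68
The 2 values of 79 occupy positions 2–3 → each gets rank 3.
The 2 values of 69 occupy positions 4–5 → each gets rank 5.
The 2 values of 68 occupy positions 6–7 → each gets rank 7.
Lia has value 79 → rank 3.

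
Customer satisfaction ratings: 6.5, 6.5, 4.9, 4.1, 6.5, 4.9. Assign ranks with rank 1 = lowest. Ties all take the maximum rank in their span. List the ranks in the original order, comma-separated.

Sorted (ascending): 4.1, 4.9, 4.9, 6.5, 6.5, 6.5
The 2 values of 4.9 occupy positions 2–3 → each gets rank 3.
The 3 values of 6.5 occupy positions 4–6 → each gets rank 6.

6, 6, 3, 1, 6, 3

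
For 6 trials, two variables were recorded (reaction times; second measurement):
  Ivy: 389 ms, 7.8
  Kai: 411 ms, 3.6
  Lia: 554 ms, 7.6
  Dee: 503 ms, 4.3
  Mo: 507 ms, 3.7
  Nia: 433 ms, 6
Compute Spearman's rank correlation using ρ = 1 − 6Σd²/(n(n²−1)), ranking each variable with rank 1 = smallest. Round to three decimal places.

Ranks of variable 1: 1, 2, 6, 4, 5, 3
Ranks of variable 2: 6, 1, 5, 3, 2, 4
d = r₁ − r₂: -5, 1, 1, 1, 3, -1
d²: 25, 1, 1, 1, 9, 1; Σd² = 38
ρ = 1 − 6·38/(6·35) = 1 − 228/210 = -0.086

-0.086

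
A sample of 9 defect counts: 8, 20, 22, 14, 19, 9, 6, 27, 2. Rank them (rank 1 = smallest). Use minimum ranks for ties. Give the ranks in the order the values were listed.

Sorted (ascending): 2, 6, 8, 9, 14, 19, 20, 22, 27
No ties — each value takes its position as its rank.

3, 7, 8, 5, 6, 4, 2, 9, 1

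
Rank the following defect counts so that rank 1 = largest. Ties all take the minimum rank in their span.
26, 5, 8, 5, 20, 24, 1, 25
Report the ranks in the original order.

Sorted (descending): 26, 25, 24, 20, 8, 5, 5, 1
The 2 values of 5 occupy positions 6–7 → each gets rank 6.

1, 6, 5, 6, 4, 3, 8, 2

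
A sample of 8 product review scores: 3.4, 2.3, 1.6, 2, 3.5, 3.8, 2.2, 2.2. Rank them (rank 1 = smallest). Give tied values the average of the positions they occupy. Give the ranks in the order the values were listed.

6, 5, 1, 2, 7, 8, 3.5, 3.5

Sorted (ascending): 1.6, 2, 2.2, 2.2, 2.3, 3.4, 3.5, 3.8
The 2 values of 2.2 occupy positions 3–4 → average rank (3+4)/2 = 3.5.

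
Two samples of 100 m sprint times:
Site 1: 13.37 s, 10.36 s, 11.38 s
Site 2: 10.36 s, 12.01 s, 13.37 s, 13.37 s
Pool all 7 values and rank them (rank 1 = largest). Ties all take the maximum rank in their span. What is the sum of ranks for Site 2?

Sorted (descending): 13.37, 13.37, 13.37, 12.01, 11.38, 10.36, 10.36
The 3 values of 13.37 occupy positions 1–3 → each gets rank 3.
The 2 values of 10.36 occupy positions 6–7 → each gets rank 7.
Site 2 values → pooled ranks: 10.36→7, 12.01→4, 13.37→3, 13.37→3
Rank sum = 7 + 4 + 3 + 3 = 17

17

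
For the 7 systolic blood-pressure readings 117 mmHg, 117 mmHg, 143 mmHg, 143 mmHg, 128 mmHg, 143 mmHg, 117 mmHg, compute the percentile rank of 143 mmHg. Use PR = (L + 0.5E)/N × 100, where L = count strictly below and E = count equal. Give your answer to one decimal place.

N = 7.
Strictly below 143: 4. Equal to 143: 3.
PR = (4 + 0.5·3)/7 × 100 = 78.6

78.6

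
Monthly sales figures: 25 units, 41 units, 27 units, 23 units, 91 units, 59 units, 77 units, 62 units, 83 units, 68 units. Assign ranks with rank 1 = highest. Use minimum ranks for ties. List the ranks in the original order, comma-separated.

9, 7, 8, 10, 1, 6, 3, 5, 2, 4

Sorted (descending): 91, 83, 77, 68, 62, 59, 41, 27, 25, 23
No ties — each value takes its position as its rank.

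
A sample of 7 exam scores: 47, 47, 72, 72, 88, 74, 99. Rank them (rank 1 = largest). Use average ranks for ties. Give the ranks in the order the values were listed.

6.5, 6.5, 4.5, 4.5, 2, 3, 1

Sorted (descending): 99, 88, 74, 72, 72, 47, 47
The 2 values of 72 occupy positions 4–5 → average rank (4+5)/2 = 4.5.
The 2 values of 47 occupy positions 6–7 → average rank (6+7)/2 = 6.5.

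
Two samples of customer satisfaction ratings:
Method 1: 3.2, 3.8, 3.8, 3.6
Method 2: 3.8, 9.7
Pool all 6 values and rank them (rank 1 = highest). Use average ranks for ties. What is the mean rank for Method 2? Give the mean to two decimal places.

Sorted (descending): 9.7, 3.8, 3.8, 3.8, 3.6, 3.2
The 3 values of 3.8 occupy positions 2–4 → average rank 3.
Method 2 values → pooled ranks: 3.8→3, 9.7→1
Mean rank = (3 + 1) / 2 = 2.00

2.00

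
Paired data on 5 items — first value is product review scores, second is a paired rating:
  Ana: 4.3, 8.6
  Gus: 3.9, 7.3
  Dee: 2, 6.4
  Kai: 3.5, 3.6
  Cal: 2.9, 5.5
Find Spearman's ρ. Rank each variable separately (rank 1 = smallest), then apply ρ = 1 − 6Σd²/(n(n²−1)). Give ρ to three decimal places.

Ranks of variable 1: 5, 4, 1, 3, 2
Ranks of variable 2: 5, 4, 3, 1, 2
d = r₁ − r₂: 0, 0, -2, 2, 0
d²: 0, 0, 4, 4, 0; Σd² = 8
ρ = 1 − 6·8/(5·24) = 1 − 48/120 = 0.600

0.600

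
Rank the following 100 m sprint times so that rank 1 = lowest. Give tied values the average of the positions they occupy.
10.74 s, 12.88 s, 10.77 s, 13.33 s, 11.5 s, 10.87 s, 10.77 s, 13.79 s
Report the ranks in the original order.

Sorted (ascending): 10.74, 10.77, 10.77, 10.87, 11.5, 12.88, 13.33, 13.79
The 2 values of 10.77 occupy positions 2–3 → average rank (2+3)/2 = 2.5.

1, 6, 2.5, 7, 5, 4, 2.5, 8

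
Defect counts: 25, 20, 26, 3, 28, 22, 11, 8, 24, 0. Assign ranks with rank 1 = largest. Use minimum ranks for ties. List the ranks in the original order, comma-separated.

Sorted (descending): 28, 26, 25, 24, 22, 20, 11, 8, 3, 0
No ties — each value takes its position as its rank.

3, 6, 2, 9, 1, 5, 7, 8, 4, 10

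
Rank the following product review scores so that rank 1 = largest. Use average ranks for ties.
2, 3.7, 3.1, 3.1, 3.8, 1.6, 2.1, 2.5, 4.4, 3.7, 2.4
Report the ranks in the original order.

10, 3.5, 5.5, 5.5, 2, 11, 9, 7, 1, 3.5, 8

Sorted (descending): 4.4, 3.8, 3.7, 3.7, 3.1, 3.1, 2.5, 2.4, 2.1, 2, 1.6
The 2 values of 3.7 occupy positions 3–4 → average rank (3+4)/2 = 3.5.
The 2 values of 3.1 occupy positions 5–6 → average rank (5+6)/2 = 5.5.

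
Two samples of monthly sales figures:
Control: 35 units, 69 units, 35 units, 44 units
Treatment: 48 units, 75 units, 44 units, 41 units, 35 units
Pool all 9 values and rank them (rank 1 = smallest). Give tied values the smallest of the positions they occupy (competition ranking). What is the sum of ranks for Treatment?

Sorted (ascending): 35, 35, 35, 41, 44, 44, 48, 69, 75
The 3 values of 35 occupy positions 1–3 → each gets rank 1.
The 2 values of 44 occupy positions 5–6 → each gets rank 5.
Treatment values → pooled ranks: 48→7, 75→9, 44→5, 41→4, 35→1
Rank sum = 7 + 9 + 5 + 4 + 1 = 26

26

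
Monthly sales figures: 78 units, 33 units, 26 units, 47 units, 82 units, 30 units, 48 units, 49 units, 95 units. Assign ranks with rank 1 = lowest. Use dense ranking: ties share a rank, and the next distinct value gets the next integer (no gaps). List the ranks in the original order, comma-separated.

Sorted (ascending): 26, 30, 33, 47, 48, 49, 78, 82, 95
No ties — each value takes its position as its rank.

7, 3, 1, 4, 8, 2, 5, 6, 9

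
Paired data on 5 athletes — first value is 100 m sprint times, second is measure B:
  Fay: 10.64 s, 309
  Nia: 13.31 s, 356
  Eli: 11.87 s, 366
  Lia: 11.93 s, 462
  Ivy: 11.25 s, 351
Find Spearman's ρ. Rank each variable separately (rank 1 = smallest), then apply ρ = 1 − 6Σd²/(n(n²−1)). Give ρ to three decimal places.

0.700

Ranks of variable 1: 1, 5, 3, 4, 2
Ranks of variable 2: 1, 3, 4, 5, 2
d = r₁ − r₂: 0, 2, -1, -1, 0
d²: 0, 4, 1, 1, 0; Σd² = 6
ρ = 1 − 6·6/(5·24) = 1 − 36/120 = 0.700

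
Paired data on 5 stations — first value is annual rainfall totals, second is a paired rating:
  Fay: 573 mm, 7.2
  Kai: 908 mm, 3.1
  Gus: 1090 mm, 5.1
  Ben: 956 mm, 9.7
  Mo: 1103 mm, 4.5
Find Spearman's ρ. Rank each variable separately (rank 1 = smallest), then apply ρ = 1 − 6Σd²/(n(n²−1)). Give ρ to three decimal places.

Ranks of variable 1: 1, 2, 4, 3, 5
Ranks of variable 2: 4, 1, 3, 5, 2
d = r₁ − r₂: -3, 1, 1, -2, 3
d²: 9, 1, 1, 4, 9; Σd² = 24
ρ = 1 − 6·24/(5·24) = 1 − 144/120 = -0.200

-0.200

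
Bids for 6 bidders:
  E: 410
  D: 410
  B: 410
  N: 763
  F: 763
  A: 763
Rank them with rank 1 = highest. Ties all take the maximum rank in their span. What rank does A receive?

3

Sorted (descending): 763, 763, 763, 410, 410, 410
The 3 values of 763 occupy positions 1–3 → each gets rank 3.
The 3 values of 410 occupy positions 4–6 → each gets rank 6.
A has value 763 → rank 3.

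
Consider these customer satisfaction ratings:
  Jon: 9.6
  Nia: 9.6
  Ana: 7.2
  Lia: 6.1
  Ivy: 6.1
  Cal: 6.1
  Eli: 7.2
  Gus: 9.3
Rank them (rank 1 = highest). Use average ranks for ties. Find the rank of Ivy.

7

Sorted (descending): 9.6, 9.6, 9.3, 7.2, 7.2, 6.1, 6.1, 6.1
The 2 values of 9.6 occupy positions 1–2 → average rank (1+2)/2 = 1.5.
The 2 values of 7.2 occupy positions 4–5 → average rank (4+5)/2 = 4.5.
The 3 values of 6.1 occupy positions 6–8 → average rank 7.
Ivy has value 6.1 → rank 7.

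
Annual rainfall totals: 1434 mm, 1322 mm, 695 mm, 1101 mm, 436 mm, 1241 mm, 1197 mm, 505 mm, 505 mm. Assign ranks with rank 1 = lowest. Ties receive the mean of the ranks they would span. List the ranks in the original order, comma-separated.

Sorted (ascending): 436, 505, 505, 695, 1101, 1197, 1241, 1322, 1434
The 2 values of 505 occupy positions 2–3 → average rank (2+3)/2 = 2.5.

9, 8, 4, 5, 1, 7, 6, 2.5, 2.5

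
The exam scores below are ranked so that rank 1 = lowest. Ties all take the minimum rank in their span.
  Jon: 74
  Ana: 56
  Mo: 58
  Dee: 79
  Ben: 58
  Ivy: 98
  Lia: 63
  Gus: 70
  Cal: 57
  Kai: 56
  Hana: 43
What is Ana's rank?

Sorted (ascending): 43, 56, 56, 57, 58, 58, 63, 70, 74, 79, 98
The 2 values of 56 occupy positions 2–3 → each gets rank 2.
The 2 values of 58 occupy positions 5–6 → each gets rank 5.
Ana has value 56 → rank 2.

2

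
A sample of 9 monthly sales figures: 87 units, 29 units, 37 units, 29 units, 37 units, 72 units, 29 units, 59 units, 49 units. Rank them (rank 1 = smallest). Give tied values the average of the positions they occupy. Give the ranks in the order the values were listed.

9, 2, 4.5, 2, 4.5, 8, 2, 7, 6

Sorted (ascending): 29, 29, 29, 37, 37, 49, 59, 72, 87
The 3 values of 29 occupy positions 1–3 → average rank 2.
The 2 values of 37 occupy positions 4–5 → average rank (4+5)/2 = 4.5.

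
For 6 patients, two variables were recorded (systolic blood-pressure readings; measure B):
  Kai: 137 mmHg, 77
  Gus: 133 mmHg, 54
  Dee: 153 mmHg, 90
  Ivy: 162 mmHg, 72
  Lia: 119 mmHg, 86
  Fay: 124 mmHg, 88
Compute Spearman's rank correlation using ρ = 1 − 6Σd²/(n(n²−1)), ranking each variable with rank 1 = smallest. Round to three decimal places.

Ranks of variable 1: 4, 3, 5, 6, 1, 2
Ranks of variable 2: 3, 1, 6, 2, 4, 5
d = r₁ − r₂: 1, 2, -1, 4, -3, -3
d²: 1, 4, 1, 16, 9, 9; Σd² = 40
ρ = 1 − 6·40/(6·35) = 1 − 240/210 = -0.143

-0.143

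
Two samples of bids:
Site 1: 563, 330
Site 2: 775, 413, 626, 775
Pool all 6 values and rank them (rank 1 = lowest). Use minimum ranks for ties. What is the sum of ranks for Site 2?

Sorted (ascending): 330, 413, 563, 626, 775, 775
The 2 values of 775 occupy positions 5–6 → each gets rank 5.
Site 2 values → pooled ranks: 775→5, 413→2, 626→4, 775→5
Rank sum = 5 + 2 + 4 + 5 = 16

16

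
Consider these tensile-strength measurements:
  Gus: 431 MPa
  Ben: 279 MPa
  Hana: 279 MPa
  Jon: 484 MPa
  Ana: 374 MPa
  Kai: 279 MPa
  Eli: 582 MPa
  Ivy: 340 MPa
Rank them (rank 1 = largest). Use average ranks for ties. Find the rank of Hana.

7

Sorted (descending): 582, 484, 431, 374, 340, 279, 279, 279
The 3 values of 279 occupy positions 6–8 → average rank 7.
Hana has value 279 MPa → rank 7.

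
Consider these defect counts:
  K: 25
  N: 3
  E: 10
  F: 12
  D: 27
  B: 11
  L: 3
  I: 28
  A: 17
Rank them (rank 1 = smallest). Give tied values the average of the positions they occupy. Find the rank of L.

Sorted (ascending): 3, 3, 10, 11, 12, 17, 25, 27, 28
The 2 values of 3 occupy positions 1–2 → average rank (1+2)/2 = 1.5.
L has value 3 → rank 1.5.

1.5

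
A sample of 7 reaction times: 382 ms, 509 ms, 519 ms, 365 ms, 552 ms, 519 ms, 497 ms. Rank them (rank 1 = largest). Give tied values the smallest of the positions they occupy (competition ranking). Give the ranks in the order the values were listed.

Sorted (descending): 552, 519, 519, 509, 497, 382, 365
The 2 values of 519 occupy positions 2–3 → each gets rank 2.

6, 4, 2, 7, 1, 2, 5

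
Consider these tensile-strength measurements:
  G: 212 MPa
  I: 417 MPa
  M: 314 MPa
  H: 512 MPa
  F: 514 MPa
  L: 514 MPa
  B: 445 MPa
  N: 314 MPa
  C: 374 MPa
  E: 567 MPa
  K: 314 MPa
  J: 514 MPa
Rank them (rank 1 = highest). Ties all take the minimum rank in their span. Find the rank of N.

9

Sorted (descending): 567, 514, 514, 514, 512, 445, 417, 374, 314, 314, 314, 212
The 3 values of 514 occupy positions 2–4 → each gets rank 2.
The 3 values of 314 occupy positions 9–11 → each gets rank 9.
N has value 314 MPa → rank 9.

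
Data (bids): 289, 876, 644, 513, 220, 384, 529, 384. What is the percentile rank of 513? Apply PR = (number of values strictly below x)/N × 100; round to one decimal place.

50.0

N = 8.
Strictly below 513: 4. Equal to 513: 1.
PR = 4/8 × 100 = 50.0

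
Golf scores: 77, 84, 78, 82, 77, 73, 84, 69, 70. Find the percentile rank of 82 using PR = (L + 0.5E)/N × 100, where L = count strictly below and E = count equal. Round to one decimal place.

72.2

N = 9.
Strictly below 82: 6. Equal to 82: 1.
PR = (6 + 0.5·1)/9 × 100 = 72.2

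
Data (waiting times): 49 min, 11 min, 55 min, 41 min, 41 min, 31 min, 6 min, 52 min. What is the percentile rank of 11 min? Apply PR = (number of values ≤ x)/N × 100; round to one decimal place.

N = 8.
Strictly below 11: 1. Equal to 11: 1.
PR = 2/8 × 100 = 25.0

25.0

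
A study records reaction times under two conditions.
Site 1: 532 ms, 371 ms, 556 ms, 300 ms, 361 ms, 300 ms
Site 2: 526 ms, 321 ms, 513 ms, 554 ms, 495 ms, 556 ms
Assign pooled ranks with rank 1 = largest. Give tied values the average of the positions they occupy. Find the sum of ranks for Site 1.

45.5

Sorted (descending): 556, 556, 554, 532, 526, 513, 495, 371, 361, 321, 300, 300
The 2 values of 556 occupy positions 1–2 → average rank (1+2)/2 = 1.5.
The 2 values of 300 occupy positions 11–12 → average rank (11+12)/2 = 11.5.
Site 1 values → pooled ranks: 532→4, 371→8, 556→1.5, 300→11.5, 361→9, 300→11.5
Rank sum = 4 + 8 + 1.5 + 11.5 + 9 + 11.5 = 45.5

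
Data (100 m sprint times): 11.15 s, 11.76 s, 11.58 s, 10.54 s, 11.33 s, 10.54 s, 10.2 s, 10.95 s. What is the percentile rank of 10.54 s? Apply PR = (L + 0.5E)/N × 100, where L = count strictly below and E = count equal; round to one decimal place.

N = 8.
Strictly below 10.54: 1. Equal to 10.54: 2.
PR = (1 + 0.5·2)/8 × 100 = 25.0

25.0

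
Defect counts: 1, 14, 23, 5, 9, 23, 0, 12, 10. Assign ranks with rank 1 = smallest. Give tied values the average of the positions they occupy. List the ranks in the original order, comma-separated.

Sorted (ascending): 0, 1, 5, 9, 10, 12, 14, 23, 23
The 2 values of 23 occupy positions 8–9 → average rank (8+9)/2 = 8.5.

2, 7, 8.5, 3, 4, 8.5, 1, 6, 5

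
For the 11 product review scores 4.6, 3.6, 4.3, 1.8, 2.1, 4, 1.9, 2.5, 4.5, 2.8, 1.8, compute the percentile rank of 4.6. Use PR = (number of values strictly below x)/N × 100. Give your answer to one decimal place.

N = 11.
Strictly below 4.6: 10. Equal to 4.6: 1.
PR = 10/11 × 100 = 90.9

90.9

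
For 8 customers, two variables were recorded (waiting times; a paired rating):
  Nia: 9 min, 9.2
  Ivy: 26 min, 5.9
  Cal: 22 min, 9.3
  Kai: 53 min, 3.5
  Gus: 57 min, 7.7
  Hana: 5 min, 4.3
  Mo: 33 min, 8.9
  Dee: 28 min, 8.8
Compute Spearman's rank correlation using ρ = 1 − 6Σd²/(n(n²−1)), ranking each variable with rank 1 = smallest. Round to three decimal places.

Ranks of variable 1: 2, 4, 3, 7, 8, 1, 6, 5
Ranks of variable 2: 7, 3, 8, 1, 4, 2, 6, 5
d = r₁ − r₂: -5, 1, -5, 6, 4, -1, 0, 0
d²: 25, 1, 25, 36, 16, 1, 0, 0; Σd² = 104
ρ = 1 − 6·104/(8·63) = 1 − 624/504 = -0.238

-0.238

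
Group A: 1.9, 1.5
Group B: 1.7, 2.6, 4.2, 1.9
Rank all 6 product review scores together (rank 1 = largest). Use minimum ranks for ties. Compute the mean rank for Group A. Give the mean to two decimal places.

Sorted (descending): 4.2, 2.6, 1.9, 1.9, 1.7, 1.5
The 2 values of 1.9 occupy positions 3–4 → each gets rank 3.
Group A values → pooled ranks: 1.9→3, 1.5→6
Mean rank = (3 + 6) / 2 = 4.50

4.50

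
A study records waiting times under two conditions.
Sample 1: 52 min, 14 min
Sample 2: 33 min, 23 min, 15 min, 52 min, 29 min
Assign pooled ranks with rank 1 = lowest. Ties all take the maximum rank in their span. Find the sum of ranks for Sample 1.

8

Sorted (ascending): 14, 15, 23, 29, 33, 52, 52
The 2 values of 52 occupy positions 6–7 → each gets rank 7.
Sample 1 values → pooled ranks: 52→7, 14→1
Rank sum = 7 + 1 = 8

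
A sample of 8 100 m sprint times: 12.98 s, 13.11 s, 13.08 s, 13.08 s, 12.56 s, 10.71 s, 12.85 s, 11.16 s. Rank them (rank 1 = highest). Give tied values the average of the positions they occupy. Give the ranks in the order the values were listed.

4, 1, 2.5, 2.5, 6, 8, 5, 7

Sorted (descending): 13.11, 13.08, 13.08, 12.98, 12.85, 12.56, 11.16, 10.71
The 2 values of 13.08 occupy positions 2–3 → average rank (2+3)/2 = 2.5.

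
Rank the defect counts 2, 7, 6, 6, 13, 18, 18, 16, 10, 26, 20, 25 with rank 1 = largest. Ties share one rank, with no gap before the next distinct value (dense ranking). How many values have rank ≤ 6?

Sorted (descending): 26, 25, 20, 18, 18, 16, 13, 10, 7, 6, 6, 2
The 2 values of 18 share dense rank 4.
The 2 values of 6 share dense rank 9.
Remaining distinct values take the next consecutive integers.
Ranks ≤ 6: {1, 2, 3, 4, 4, 5, 6} → 7 values.

7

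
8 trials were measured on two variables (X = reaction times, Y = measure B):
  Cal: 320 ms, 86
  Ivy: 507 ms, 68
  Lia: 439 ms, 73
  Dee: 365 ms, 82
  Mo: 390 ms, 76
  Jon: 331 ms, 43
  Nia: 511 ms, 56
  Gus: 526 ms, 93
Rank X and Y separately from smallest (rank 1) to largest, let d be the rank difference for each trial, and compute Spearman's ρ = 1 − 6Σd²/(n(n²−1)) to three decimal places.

0.024

Ranks of variable 1: 1, 6, 5, 3, 4, 2, 7, 8
Ranks of variable 2: 7, 3, 4, 6, 5, 1, 2, 8
d = r₁ − r₂: -6, 3, 1, -3, -1, 1, 5, 0
d²: 36, 9, 1, 9, 1, 1, 25, 0; Σd² = 82
ρ = 1 − 6·82/(8·63) = 1 − 492/504 = 0.024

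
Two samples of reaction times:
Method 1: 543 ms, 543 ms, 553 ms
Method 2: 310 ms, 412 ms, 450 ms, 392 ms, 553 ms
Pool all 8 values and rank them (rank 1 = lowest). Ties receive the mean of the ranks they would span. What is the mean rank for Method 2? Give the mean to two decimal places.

3.50

Sorted (ascending): 310, 392, 412, 450, 543, 543, 553, 553
The 2 values of 543 occupy positions 5–6 → average rank (5+6)/2 = 5.5.
The 2 values of 553 occupy positions 7–8 → average rank (7+8)/2 = 7.5.
Method 2 values → pooled ranks: 310→1, 412→3, 450→4, 392→2, 553→7.5
Mean rank = (1 + 3 + 4 + 2 + 7.5) / 5 = 3.50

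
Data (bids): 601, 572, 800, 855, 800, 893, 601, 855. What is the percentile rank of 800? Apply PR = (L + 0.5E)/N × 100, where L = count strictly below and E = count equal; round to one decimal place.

N = 8.
Strictly below 800: 3. Equal to 800: 2.
PR = (3 + 0.5·2)/8 × 100 = 50.0

50.0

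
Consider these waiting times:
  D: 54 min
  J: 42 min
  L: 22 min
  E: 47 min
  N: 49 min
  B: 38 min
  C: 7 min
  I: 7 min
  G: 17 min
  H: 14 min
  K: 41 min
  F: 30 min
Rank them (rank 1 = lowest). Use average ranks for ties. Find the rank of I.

Sorted (ascending): 7, 7, 14, 17, 22, 30, 38, 41, 42, 47, 49, 54
The 2 values of 7 occupy positions 1–2 → average rank (1+2)/2 = 1.5.
I has value 7 min → rank 1.5.

1.5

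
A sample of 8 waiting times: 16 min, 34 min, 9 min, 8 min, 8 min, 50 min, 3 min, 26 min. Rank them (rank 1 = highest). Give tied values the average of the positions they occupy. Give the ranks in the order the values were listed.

4, 2, 5, 6.5, 6.5, 1, 8, 3

Sorted (descending): 50, 34, 26, 16, 9, 8, 8, 3
The 2 values of 8 occupy positions 6–7 → average rank (6+7)/2 = 6.5.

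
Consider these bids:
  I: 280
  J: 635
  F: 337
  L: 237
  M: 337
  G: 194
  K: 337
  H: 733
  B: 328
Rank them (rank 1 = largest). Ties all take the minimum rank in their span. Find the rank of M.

3

Sorted (descending): 733, 635, 337, 337, 337, 328, 280, 237, 194
The 3 values of 337 occupy positions 3–5 → each gets rank 3.
M has value 337 → rank 3.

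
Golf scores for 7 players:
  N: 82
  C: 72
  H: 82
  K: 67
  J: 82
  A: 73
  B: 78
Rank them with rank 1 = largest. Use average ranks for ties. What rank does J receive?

2

Sorted (descending): 82, 82, 82, 78, 73, 72, 67
The 3 values of 82 occupy positions 1–3 → average rank 2.
J has value 82 → rank 2.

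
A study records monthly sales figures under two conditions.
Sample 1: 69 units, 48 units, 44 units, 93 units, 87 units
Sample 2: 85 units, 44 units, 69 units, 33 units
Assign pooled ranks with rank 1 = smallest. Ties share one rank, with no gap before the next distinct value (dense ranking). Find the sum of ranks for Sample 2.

Sorted (ascending): 33, 44, 44, 48, 69, 69, 85, 87, 93
The 2 values of 44 share dense rank 2.
The 2 values of 69 share dense rank 4.
Remaining distinct values take the next consecutive integers.
Sample 2 values → pooled ranks: 85→5, 44→2, 69→4, 33→1
Rank sum = 5 + 2 + 4 + 1 = 12

12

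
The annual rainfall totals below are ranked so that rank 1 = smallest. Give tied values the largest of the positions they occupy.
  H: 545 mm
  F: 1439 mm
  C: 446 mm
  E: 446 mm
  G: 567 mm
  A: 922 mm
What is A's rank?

5

Sorted (ascending): 446, 446, 545, 567, 922, 1439
The 2 values of 446 occupy positions 1–2 → each gets rank 2.
A has value 922 mm → rank 5.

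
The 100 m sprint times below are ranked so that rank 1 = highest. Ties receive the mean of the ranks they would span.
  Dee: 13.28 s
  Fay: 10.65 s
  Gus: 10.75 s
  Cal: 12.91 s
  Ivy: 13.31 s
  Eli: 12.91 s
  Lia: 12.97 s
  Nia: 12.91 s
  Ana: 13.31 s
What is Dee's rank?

Sorted (descending): 13.31, 13.31, 13.28, 12.97, 12.91, 12.91, 12.91, 10.75, 10.65
The 2 values of 13.31 occupy positions 1–2 → average rank (1+2)/2 = 1.5.
The 3 values of 12.91 occupy positions 5–7 → average rank 6.
Dee has value 13.28 s → rank 3.

3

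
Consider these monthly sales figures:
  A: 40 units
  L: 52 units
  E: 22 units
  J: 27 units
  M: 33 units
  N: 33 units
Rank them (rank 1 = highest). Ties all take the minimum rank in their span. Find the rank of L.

Sorted (descending): 52, 40, 33, 33, 27, 22
The 2 values of 33 occupy positions 3–4 → each gets rank 3.
L has value 52 units → rank 1.

1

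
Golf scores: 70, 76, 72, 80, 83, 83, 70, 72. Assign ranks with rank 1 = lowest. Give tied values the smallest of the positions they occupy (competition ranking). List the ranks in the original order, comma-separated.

1, 5, 3, 6, 7, 7, 1, 3

Sorted (ascending): 70, 70, 72, 72, 76, 80, 83, 83
The 2 values of 70 occupy positions 1–2 → each gets rank 1.
The 2 values of 72 occupy positions 3–4 → each gets rank 3.
The 2 values of 83 occupy positions 7–8 → each gets rank 7.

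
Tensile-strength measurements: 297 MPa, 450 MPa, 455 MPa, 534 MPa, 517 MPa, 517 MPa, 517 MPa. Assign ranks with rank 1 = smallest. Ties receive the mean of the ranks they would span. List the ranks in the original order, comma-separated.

Sorted (ascending): 297, 450, 455, 517, 517, 517, 534
The 3 values of 517 occupy positions 4–6 → average rank 5.

1, 2, 3, 7, 5, 5, 5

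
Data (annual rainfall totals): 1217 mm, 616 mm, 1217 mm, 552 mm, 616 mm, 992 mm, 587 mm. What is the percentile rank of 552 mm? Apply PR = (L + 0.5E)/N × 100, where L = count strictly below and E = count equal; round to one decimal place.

7.1

N = 7.
Strictly below 552: 0. Equal to 552: 1.
PR = (0 + 0.5·1)/7 × 100 = 7.1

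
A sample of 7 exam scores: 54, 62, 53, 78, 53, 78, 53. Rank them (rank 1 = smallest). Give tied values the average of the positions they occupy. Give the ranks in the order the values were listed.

4, 5, 2, 6.5, 2, 6.5, 2

Sorted (ascending): 53, 53, 53, 54, 62, 78, 78
The 3 values of 53 occupy positions 1–3 → average rank 2.
The 2 values of 78 occupy positions 6–7 → average rank (6+7)/2 = 6.5.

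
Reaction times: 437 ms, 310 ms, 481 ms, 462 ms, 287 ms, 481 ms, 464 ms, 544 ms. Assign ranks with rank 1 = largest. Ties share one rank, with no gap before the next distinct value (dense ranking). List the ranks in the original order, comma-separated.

5, 6, 2, 4, 7, 2, 3, 1

Sorted (descending): 544, 481, 481, 464, 462, 437, 310, 287
The 2 values of 481 share dense rank 2.
Remaining distinct values take the next consecutive integers.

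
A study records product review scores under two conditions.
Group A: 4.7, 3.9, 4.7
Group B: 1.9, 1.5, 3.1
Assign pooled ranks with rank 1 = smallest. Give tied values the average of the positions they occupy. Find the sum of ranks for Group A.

Sorted (ascending): 1.5, 1.9, 3.1, 3.9, 4.7, 4.7
The 2 values of 4.7 occupy positions 5–6 → average rank (5+6)/2 = 5.5.
Group A values → pooled ranks: 4.7→5.5, 3.9→4, 4.7→5.5
Rank sum = 5.5 + 4 + 5.5 = 15

15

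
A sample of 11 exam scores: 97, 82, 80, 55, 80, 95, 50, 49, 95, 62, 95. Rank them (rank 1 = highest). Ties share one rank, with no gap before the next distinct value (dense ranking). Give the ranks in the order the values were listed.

Sorted (descending): 97, 95, 95, 95, 82, 80, 80, 62, 55, 50, 49
The 3 values of 95 share dense rank 2.
The 2 values of 80 share dense rank 4.
Remaining distinct values take the next consecutive integers.

1, 3, 4, 6, 4, 2, 7, 8, 2, 5, 2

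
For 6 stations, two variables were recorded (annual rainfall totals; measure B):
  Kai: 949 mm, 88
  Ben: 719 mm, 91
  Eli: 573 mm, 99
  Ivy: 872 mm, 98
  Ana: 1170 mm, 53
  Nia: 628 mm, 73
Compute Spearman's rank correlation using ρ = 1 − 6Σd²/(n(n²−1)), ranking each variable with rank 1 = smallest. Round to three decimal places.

-0.600

Ranks of variable 1: 5, 3, 1, 4, 6, 2
Ranks of variable 2: 3, 4, 6, 5, 1, 2
d = r₁ − r₂: 2, -1, -5, -1, 5, 0
d²: 4, 1, 25, 1, 25, 0; Σd² = 56
ρ = 1 − 6·56/(6·35) = 1 − 336/210 = -0.600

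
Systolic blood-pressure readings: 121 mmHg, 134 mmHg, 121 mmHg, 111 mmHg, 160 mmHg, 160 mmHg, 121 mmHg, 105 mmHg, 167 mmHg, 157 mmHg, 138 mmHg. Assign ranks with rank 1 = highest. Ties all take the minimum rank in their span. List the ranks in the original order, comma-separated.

Sorted (descending): 167, 160, 160, 157, 138, 134, 121, 121, 121, 111, 105
The 2 values of 160 occupy positions 2–3 → each gets rank 2.
The 3 values of 121 occupy positions 7–9 → each gets rank 7.

7, 6, 7, 10, 2, 2, 7, 11, 1, 4, 5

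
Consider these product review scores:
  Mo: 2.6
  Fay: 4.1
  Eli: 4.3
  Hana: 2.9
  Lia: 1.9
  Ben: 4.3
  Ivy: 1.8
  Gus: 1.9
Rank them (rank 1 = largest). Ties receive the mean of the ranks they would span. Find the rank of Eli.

1.5

Sorted (descending): 4.3, 4.3, 4.1, 2.9, 2.6, 1.9, 1.9, 1.8
The 2 values of 4.3 occupy positions 1–2 → average rank (1+2)/2 = 1.5.
The 2 values of 1.9 occupy positions 6–7 → average rank (6+7)/2 = 6.5.
Eli has value 4.3 → rank 1.5.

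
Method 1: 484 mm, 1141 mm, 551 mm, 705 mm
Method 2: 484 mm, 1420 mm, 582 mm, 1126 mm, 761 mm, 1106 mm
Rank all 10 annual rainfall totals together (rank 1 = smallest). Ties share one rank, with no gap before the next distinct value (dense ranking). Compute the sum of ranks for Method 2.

Sorted (ascending): 484, 484, 551, 582, 705, 761, 1106, 1126, 1141, 1420
The 2 values of 484 share dense rank 1.
Remaining distinct values take the next consecutive integers.
Method 2 values → pooled ranks: 484→1, 1420→9, 582→3, 1126→7, 761→5, 1106→6
Rank sum = 1 + 9 + 3 + 7 + 5 + 6 = 31

31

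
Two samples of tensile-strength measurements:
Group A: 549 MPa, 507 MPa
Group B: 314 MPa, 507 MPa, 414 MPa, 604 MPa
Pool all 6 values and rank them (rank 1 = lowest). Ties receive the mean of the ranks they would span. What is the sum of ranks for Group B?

Sorted (ascending): 314, 414, 507, 507, 549, 604
The 2 values of 507 occupy positions 3–4 → average rank (3+4)/2 = 3.5.
Group B values → pooled ranks: 314→1, 507→3.5, 414→2, 604→6
Rank sum = 1 + 3.5 + 2 + 6 = 12.5

12.5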